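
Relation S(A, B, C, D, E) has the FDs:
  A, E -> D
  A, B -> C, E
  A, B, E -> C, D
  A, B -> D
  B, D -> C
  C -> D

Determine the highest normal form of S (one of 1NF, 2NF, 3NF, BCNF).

Candidate key: {A, B}. Prime attributes: {A, B}.
For A, E -> D we have {A, E}⁺ = {A, D, E}; {A, E} is not a superkey, so BCNF fails.
A, E -> D has non-prime {D} on the right and a non-superkey on the left, so 3NF fails.
No non-prime attribute depends on a proper subset of any candidate key, so 2NF holds.

2NF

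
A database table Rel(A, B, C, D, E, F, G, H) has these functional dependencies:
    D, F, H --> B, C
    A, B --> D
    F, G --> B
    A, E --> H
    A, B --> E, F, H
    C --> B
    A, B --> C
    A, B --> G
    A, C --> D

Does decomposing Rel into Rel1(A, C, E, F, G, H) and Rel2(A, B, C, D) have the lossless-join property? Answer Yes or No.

Rel1 ∩ Rel2 = {A, C}; its closure under F is {A, B, C, D, E, F, G, H}.
Since Rel1 ⊆ {A, B, C, D, E, F, G, H}, the intersection is a superkey of Rel1; the decomposition is lossless.

Yes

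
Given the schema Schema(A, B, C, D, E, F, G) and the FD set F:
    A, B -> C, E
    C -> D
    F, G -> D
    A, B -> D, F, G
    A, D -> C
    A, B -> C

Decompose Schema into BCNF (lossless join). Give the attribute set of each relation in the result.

Candidate key of the original relation: {A, B}.
{A, B, C, D, E, F, G}: {C} determines {C, D} here but is not a superkey — split on C -> D, giving {C, D} and {A, B, C, E, F, G}.
{C, D}: every determinant is a superkey — BCNF.
{A, B, C, E, F, G}: {A, F, G} determines {A, C, F, G} here but is not a superkey — split on A, F, G -> C, giving {A, C, F, G} and {A, B, E, F, G}.
{A, C, F, G}: every determinant is a superkey — BCNF.
{A, B, E, F, G}: every determinant is a superkey — BCNF.

{A, B, E, F, G}; {A, C, F, G}; {C, D}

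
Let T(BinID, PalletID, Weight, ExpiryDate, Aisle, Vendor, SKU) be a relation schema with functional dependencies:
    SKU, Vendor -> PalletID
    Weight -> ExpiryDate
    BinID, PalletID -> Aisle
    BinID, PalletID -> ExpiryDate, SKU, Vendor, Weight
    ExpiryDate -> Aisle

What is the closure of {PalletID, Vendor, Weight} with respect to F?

Start with {PalletID, Vendor, Weight}.
Weight -> ExpiryDate applies; add {ExpiryDate} → now {ExpiryDate, PalletID, Vendor, Weight}.
ExpiryDate -> Aisle applies; add {Aisle} → now {Aisle, ExpiryDate, PalletID, Vendor, Weight}.
No further FD applies.

{Aisle, ExpiryDate, PalletID, Vendor, Weight}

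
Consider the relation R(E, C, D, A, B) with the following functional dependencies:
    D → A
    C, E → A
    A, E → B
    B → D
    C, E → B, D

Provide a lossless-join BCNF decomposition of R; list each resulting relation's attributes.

{A, D}; {B, C, E}; {B, D}

Candidate key of the original relation: {C, E}.
Within {A, B, C, D, E}: {D}⁺ ∩ {A, B, C, D, E} = {A, D}, not the whole set, so D → A violates BCNF; decompose into {A, D} and {B, C, D, E}.
{A, D} is in BCNF.
Within {B, C, D, E}: {B}⁺ ∩ {B, C, D, E} = {B, D}, not the whole set, so B → D violates BCNF; decompose into {B, D} and {B, C, E}.
{B, D} is in BCNF.
{B, C, E} is in BCNF.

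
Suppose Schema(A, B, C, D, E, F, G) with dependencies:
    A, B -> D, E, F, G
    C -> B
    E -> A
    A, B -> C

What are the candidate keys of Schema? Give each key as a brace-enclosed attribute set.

{A, B}, {A, C}, {B, E}, {C, E}

Closure of {A, B} is {A, B, C, D, E, F, G}, the whole schema; {A, B} is a candidate key.
Closure of {A, C} is {A, B, C, D, E, F, G}, the whole schema; {A, C} is a candidate key.
Closure of {B, E} is {A, B, C, D, E, F, G}, the whole schema; {B, E} is a candidate key.
Closure of {C, E} is {A, B, C, D, E, F, G}, the whole schema; {C, E} is a candidate key.
Any other superkey properly contains one of these, so there are no further candidate keys.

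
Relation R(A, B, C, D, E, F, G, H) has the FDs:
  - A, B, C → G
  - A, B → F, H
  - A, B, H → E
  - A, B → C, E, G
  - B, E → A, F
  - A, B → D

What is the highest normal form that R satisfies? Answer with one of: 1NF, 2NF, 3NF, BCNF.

Candidate keys: {A, B}, {B, E}. Prime attributes: {A, B, E}.
The left-hand side of every FD is a superkey, so BCNF is satisfied.

BCNF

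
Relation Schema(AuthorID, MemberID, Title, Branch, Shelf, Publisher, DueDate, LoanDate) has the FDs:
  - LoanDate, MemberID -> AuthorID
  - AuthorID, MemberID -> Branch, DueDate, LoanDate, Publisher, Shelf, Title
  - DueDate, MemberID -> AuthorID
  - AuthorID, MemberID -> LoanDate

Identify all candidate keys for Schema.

No FD produces {MemberID}, so it must be in every candidate key.
{AuthorID, MemberID} is a candidate key since {AuthorID, MemberID}⁺ = {AuthorID, Branch, DueDate, LoanDate, MemberID, Publisher, Shelf, Title} covers every attribute.
{DueDate, MemberID} is a candidate key since {DueDate, MemberID}⁺ = {AuthorID, Branch, DueDate, LoanDate, MemberID, Publisher, Shelf, Title} covers every attribute.
{LoanDate, MemberID} is a candidate key since {LoanDate, MemberID}⁺ = {AuthorID, Branch, DueDate, LoanDate, MemberID, Publisher, Shelf, Title} covers every attribute.
Any other superkey properly contains one of these, so there are no further candidate keys.

{AuthorID, MemberID}, {DueDate, MemberID}, {LoanDate, MemberID}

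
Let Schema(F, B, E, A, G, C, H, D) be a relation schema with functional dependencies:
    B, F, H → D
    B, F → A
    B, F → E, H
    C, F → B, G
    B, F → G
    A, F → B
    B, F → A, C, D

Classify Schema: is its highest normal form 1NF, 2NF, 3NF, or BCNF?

BCNF

Candidate keys: {A, F}, {B, F}, {C, F}. Prime attributes: {A, B, C, F}.
Each dependency's left side is a superkey — BCNF holds.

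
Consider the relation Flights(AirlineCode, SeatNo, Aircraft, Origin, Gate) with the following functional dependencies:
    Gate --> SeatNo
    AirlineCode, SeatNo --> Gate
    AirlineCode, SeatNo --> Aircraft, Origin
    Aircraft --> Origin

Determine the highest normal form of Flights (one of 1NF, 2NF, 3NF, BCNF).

2NF

Candidate keys: {AirlineCode, Gate}, {AirlineCode, SeatNo}. Prime attributes: {AirlineCode, Gate, SeatNo}.
Gate --> SeatNo breaks BCNF: {Gate}⁺ = {Gate, SeatNo}, so {Gate} is not a superkey.
Aircraft --> Origin has non-prime {Origin} on the right and a non-superkey on the left, so 3NF fails.
No proper subset of a key has a non-prime attribute in its closure, so there is no partial dependency; 2NF holds.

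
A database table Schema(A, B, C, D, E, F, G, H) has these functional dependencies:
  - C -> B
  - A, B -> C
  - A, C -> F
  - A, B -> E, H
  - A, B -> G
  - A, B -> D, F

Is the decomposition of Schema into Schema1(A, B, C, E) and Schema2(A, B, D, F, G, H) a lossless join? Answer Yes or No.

Yes

Schema1 ∩ Schema2 = {A, B}; its closure under F is {A, B, C, D, E, F, G, H}.
Since Schema1 ⊆ {A, B, C, D, E, F, G, H}, the intersection is a superkey of Schema1; the decomposition is lossless.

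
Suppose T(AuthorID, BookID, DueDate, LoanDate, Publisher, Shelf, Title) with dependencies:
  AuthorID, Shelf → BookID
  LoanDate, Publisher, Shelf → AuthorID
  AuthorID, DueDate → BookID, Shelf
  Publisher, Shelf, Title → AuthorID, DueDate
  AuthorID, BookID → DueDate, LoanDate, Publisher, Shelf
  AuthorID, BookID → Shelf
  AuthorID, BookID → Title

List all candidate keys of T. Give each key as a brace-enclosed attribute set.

{AuthorID, BookID}, {AuthorID, DueDate}, {AuthorID, Shelf}, {LoanDate, Publisher, Shelf}, {Publisher, Shelf, Title}

{AuthorID, BookID}⁺ = {AuthorID, BookID, DueDate, LoanDate, Publisher, Shelf, Title} — all of the relation — so {AuthorID, BookID} is a candidate key.
{AuthorID, DueDate}⁺ = {AuthorID, BookID, DueDate, LoanDate, Publisher, Shelf, Title} — all of the relation — so {AuthorID, DueDate} is a candidate key.
{AuthorID, Shelf}⁺ = {AuthorID, BookID, DueDate, LoanDate, Publisher, Shelf, Title} — all of the relation — so {AuthorID, Shelf} is a candidate key.
{LoanDate, Publisher, Shelf}⁺ = {AuthorID, BookID, DueDate, LoanDate, Publisher, Shelf, Title} — all of the relation — so {LoanDate, Publisher, Shelf} is a candidate key.
{Publisher, Shelf, Title}⁺ = {AuthorID, BookID, DueDate, LoanDate, Publisher, Shelf, Title} — all of the relation — so {Publisher, Shelf, Title} is a candidate key.
These are minimal and exhaustive — every other superkey contains one of them.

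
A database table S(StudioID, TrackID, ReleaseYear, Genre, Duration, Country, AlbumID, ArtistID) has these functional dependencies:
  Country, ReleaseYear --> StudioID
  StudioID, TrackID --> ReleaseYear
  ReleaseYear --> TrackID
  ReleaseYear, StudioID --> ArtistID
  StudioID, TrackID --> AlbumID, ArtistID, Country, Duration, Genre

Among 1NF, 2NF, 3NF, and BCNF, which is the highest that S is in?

Candidate keys: {Country, ReleaseYear}, {ReleaseYear, StudioID}, {StudioID, TrackID}. Prime attributes: {Country, ReleaseYear, StudioID, TrackID}.
ReleaseYear --> TrackID: {ReleaseYear}⁺ = {ReleaseYear, TrackID}, which is not all of the attributes, so the left side is not a superkey — BCNF is violated.
Its right-hand attributes {TrackID} are all prime, as are those of every other non-superkey FD — the relation is in 3NF.

3NF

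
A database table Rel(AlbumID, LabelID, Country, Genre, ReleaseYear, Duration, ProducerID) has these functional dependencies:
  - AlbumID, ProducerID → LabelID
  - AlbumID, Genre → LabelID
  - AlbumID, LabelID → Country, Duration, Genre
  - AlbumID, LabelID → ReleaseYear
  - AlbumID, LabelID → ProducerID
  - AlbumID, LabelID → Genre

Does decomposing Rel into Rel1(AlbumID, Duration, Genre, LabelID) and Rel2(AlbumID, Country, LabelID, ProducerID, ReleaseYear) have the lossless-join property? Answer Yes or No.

Yes

Common attributes: {AlbumID, LabelID}; their closure is {AlbumID, Country, Duration, Genre, LabelID, ProducerID, ReleaseYear}.
This includes all of Rel1, so the common attributes are a superkey of Rel1 — the join is lossless.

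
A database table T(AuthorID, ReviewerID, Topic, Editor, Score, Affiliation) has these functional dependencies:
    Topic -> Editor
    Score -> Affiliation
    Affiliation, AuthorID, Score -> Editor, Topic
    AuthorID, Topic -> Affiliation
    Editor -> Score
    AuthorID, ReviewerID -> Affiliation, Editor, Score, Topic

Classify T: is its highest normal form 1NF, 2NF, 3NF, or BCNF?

Candidate key: {AuthorID, ReviewerID}. Prime attributes: {AuthorID, ReviewerID}.
Topic -> Editor: {Topic}⁺ = {Affiliation, Editor, Score, Topic}, which is not all of the attributes, so the left side is not a superkey — BCNF is violated.
Topic -> Editor has non-prime {Editor} on the right and a non-superkey on the left, so 3NF fails.
Checking every proper subset of each key, none determines a non-prime attribute — 2NF is satisfied.

2NF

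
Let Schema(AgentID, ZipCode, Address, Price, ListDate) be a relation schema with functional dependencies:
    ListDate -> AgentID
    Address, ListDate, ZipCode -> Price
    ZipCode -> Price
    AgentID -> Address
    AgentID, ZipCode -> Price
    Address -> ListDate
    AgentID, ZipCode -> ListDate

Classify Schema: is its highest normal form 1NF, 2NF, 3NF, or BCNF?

1NF

Candidate keys: {Address, ZipCode}, {AgentID, ZipCode}, {ListDate, ZipCode}. Prime attributes: {Address, AgentID, ListDate, ZipCode}.
ListDate -> AgentID breaks BCNF: {ListDate}⁺ = {Address, AgentID, ListDate}, so {ListDate} is not a superkey.
ZipCode -> Price has non-prime {Price} on the right and a non-superkey on the left, so 3NF fails.
Since {ZipCode} ⊂ {Address, ZipCode} and {ZipCode}⁺ ⊇ {Price} with {Price} non-prime, there is a partial dependency; 2NF fails.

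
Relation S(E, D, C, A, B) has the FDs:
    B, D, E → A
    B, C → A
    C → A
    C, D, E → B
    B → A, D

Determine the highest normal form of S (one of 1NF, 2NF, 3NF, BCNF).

Candidate keys: {B, C, E}, {C, D, E}. Prime attributes: {B, C, D, E}.
B, D, E → A: {B, D, E}⁺ = {A, B, D, E}, which is not all of the attributes, so the left side is not a superkey — BCNF is violated.
B, D, E → A determines the non-prime attribute {A} from a non-superkey — 3NF is violated.
Since {B} ⊂ {B, C, E} and {B}⁺ ⊇ {A} with {A} non-prime, there is a partial dependency; 2NF fails.

1NF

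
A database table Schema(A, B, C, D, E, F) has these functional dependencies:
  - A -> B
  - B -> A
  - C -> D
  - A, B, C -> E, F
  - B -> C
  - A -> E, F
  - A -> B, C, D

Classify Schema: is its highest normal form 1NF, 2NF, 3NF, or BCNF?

2NF

Candidate keys: {A}, {B}. Prime attributes: {A, B}.
For C -> D we have {C}⁺ = {C, D}; {C} is not a superkey, so BCNF fails.
Because {D} is non-prime and the left side of C -> D is not a superkey, the relation is not in 3NF.
All keys have size 1, which rules out partial dependencies — 2NF is satisfied.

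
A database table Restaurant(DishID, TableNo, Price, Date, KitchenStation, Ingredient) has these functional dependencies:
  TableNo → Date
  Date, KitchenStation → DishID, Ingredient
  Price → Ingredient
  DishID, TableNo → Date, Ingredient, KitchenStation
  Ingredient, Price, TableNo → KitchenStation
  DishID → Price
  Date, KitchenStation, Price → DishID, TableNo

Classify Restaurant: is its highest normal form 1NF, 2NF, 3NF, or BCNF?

1NF

Candidate keys: {Date, KitchenStation}, {DishID, TableNo}, {KitchenStation, TableNo}, {Price, TableNo}. Prime attributes: {Date, DishID, KitchenStation, Price, TableNo}.
TableNo → Date: {TableNo}⁺ = {Date, TableNo}, which is not all of the attributes, so the left side is not a superkey — BCNF is violated.
Price → Ingredient has non-prime {Ingredient} on the right and a non-superkey on the left, so 3NF fails.
{DishID} is a proper subset of the key {DishID, TableNo}, and {DishID}⁺ contains the non-prime attribute {Ingredient} — a partial dependency, so 2NF is violated.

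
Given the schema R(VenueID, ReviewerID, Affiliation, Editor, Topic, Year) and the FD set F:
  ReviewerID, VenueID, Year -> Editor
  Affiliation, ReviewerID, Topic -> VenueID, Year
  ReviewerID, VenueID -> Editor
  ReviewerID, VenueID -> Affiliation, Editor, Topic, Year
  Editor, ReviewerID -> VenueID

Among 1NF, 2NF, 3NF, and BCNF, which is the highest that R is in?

Candidate keys: {Affiliation, ReviewerID, Topic}, {Editor, ReviewerID}, {ReviewerID, VenueID}. Prime attributes: {Affiliation, Editor, ReviewerID, Topic, VenueID}.
Every FD has a superkey on the left, so the relation is in BCNF.

BCNF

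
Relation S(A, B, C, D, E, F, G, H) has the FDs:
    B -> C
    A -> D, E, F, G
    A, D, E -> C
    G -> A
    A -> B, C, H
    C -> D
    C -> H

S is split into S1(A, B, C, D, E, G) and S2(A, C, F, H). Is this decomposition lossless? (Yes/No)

Common attributes: {A, C}; their closure is {A, B, C, D, E, F, G, H}.
This includes all of S1, so the common attributes are a superkey of S1 — the join is lossless.

Yes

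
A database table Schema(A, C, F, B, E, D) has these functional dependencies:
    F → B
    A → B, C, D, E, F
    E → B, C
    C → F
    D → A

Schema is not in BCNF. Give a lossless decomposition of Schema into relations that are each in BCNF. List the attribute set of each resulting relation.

{A, D, E}; {B, F}; {C, E}; {C, F}

Candidate keys of the original relation: {A}, {D}.
Within {A, B, C, D, E, F}: {F}⁺ ∩ {A, B, C, D, E, F} = {B, F}, not the whole set, so F → B violates BCNF; decompose into {B, F} and {A, C, D, E, F}.
{B, F} is in BCNF.
Within {A, C, D, E, F}: {E}⁺ ∩ {A, C, D, E, F} = {C, E, F}, not the whole set, so E → C, F violates BCNF; decompose into {C, E, F} and {A, D, E}.
Within {C, E, F}: {C}⁺ ∩ {C, E, F} = {C, F}, not the whole set, so C → F violates BCNF; decompose into {C, F} and {C, E}.
{C, F} is in BCNF.
{C, E} is in BCNF.
{A, D, E} is in BCNF.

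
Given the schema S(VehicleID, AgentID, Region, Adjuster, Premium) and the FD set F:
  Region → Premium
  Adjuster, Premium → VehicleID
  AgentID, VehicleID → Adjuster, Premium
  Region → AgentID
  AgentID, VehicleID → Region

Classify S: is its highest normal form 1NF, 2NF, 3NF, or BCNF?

Candidate keys: {Adjuster, AgentID, Premium}, {Adjuster, Region}, {AgentID, VehicleID}, {Region, VehicleID}. Prime attributes: {Adjuster, AgentID, Premium, Region, VehicleID}.
For Region → Premium we have {Region}⁺ = {AgentID, Premium, Region}; {Region} is not a superkey, so BCNF fails.
Since {Premium} ⊆ prime attributes and every other non-superkey FD also has a prime right side, the schema is in 3NF.

3NF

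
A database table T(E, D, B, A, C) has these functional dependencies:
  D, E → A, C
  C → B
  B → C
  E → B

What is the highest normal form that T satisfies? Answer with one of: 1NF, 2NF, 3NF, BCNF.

Candidate key: {D, E}. Prime attributes: {D, E}.
C → B breaks BCNF: {C}⁺ = {B, C}, so {C} is not a superkey.
C → B has non-prime {B} on the right and a non-superkey on the left, so 3NF fails.
The proper key subset {E} of {D, E} determines non-prime {B, C}, so the relation is not even in 2NF.

1NF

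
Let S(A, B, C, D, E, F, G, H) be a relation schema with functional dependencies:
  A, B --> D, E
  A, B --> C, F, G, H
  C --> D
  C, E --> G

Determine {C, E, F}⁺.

Start with {C, E, F}.
C --> D applies; add {D} → now {C, D, E, F}.
C, E --> G applies; add {G} → now {C, D, E, F, G}.
No further FD applies.

{C, D, E, F, G}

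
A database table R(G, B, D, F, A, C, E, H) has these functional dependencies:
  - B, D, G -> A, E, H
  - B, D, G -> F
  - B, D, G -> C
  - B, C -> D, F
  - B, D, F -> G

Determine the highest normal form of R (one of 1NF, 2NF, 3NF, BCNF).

BCNF

Candidate keys: {B, C}, {B, D, F}, {B, D, G}. Prime attributes: {B, C, D, F, G}.
Each dependency's left side is a superkey — BCNF holds.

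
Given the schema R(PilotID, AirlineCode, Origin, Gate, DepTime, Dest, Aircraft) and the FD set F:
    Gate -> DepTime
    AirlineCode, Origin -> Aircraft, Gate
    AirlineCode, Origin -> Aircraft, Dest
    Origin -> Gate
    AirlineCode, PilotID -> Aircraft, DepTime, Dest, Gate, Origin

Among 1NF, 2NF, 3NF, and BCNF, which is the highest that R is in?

2NF

Candidate key: {AirlineCode, PilotID}. Prime attributes: {AirlineCode, PilotID}.
Gate -> DepTime: {Gate}⁺ = {DepTime, Gate}, which is not all of the attributes, so the left side is not a superkey — BCNF is violated.
Gate -> DepTime determines the non-prime attribute {DepTime} from a non-superkey — 3NF is violated.
No proper subset of a key has a non-prime attribute in its closure, so there is no partial dependency; 2NF holds.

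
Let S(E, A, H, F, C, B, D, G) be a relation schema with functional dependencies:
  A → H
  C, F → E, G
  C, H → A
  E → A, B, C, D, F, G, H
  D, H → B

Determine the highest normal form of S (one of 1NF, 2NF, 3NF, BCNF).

2NF

Candidate keys: {C, F}, {E}. Prime attributes: {C, E, F}.
A → H breaks BCNF: {A}⁺ = {A, H}, so {A} is not a superkey.
A → H has non-prime {H} on the right and a non-superkey on the left, so 3NF fails.
No non-prime attribute depends on a proper subset of any candidate key, so 2NF holds.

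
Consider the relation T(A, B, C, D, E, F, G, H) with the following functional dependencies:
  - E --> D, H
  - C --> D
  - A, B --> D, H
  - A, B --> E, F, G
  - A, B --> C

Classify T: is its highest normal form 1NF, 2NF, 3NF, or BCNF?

Candidate key: {A, B}. Prime attributes: {A, B}.
E --> D, H breaks BCNF: {E}⁺ = {D, E, H}, so {E} is not a superkey.
E --> D, H determines the non-prime attributes {D, H} from a non-superkey — 3NF is violated.
Checking every proper subset of each key, none determines a non-prime attribute — 2NF is satisfied.

2NF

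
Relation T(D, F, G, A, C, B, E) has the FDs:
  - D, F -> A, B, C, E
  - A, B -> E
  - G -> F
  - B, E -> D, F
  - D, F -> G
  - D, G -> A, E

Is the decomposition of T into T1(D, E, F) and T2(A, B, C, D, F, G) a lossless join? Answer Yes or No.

Yes

The shared attributes are {D, F} and {D, F}⁺ = {A, B, C, D, E, F, G}.
Since T1 ⊆ {A, B, C, D, E, F, G}, the intersection is a superkey of T1; the decomposition is lossless.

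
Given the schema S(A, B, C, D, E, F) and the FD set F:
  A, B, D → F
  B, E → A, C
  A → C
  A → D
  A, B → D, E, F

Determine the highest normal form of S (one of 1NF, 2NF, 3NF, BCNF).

Candidate keys: {A, B}, {B, E}. Prime attributes: {A, B, E}.
A → C: {A}⁺ = {A, C, D}, which is not all of the attributes, so the left side is not a superkey — BCNF is violated.
A → C determines the non-prime attribute {C} from a non-superkey — 3NF is violated.
The proper key subset {A} of {A, B} determines non-prime {C, D}, so the relation is not even in 2NF.

1NF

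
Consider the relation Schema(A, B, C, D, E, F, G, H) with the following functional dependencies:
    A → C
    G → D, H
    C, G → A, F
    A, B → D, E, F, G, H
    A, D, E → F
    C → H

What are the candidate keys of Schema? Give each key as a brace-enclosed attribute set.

Attributes never on any right-hand side: {B} — every candidate key must contain it.
Closure of {A, B} is {A, B, C, D, E, F, G, H}, the whole schema; {A, B} is a candidate key.
Closure of {B, C, G} is {A, B, C, D, E, F, G, H}, the whole schema; {B, C, G} is a candidate key.
No proper subset of any of these is a key, and no other minimal superkey exists.

{A, B}, {B, C, G}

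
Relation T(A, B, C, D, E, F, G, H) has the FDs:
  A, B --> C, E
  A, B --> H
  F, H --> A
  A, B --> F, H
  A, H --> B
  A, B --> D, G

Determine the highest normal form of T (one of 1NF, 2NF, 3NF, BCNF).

Candidate keys: {A, B}, {A, H}, {F, H}. Prime attributes: {A, B, F, H}.
Every FD has a superkey on the left, so the relation is in BCNF.

BCNF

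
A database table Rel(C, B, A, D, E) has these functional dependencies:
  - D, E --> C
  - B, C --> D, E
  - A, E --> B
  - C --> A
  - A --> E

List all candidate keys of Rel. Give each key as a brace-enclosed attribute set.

{A, D}, {C}, {D, E}

{C} is a candidate key since {C}⁺ = {A, B, C, D, E} covers every attribute.
{A, D} is a candidate key since {A, D}⁺ = {A, B, C, D, E} covers every attribute.
{D, E} is a candidate key since {D, E}⁺ = {A, B, C, D, E} covers every attribute.
These are minimal and exhaustive — every other superkey contains one of them.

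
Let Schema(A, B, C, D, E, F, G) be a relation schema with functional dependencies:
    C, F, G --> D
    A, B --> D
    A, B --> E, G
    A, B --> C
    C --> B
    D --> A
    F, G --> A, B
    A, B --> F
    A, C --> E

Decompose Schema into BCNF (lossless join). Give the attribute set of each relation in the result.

{A, D}; {B, C}; {C, D, E, F, G}

Candidate keys of the original relation: {A, B}, {A, C}, {B, D}, {C, D}, {F, G}.
In {A, B, C, D, E, F, G}, {C} is not a superkey ({C}⁺ restricted to this set is {B, C}), so split on C --> B into {B, C} and {A, C, D, E, F, G}.
{B, C}: every determinant is a superkey — BCNF.
In {A, C, D, E, F, G}, {D} is not a superkey ({D}⁺ restricted to this set is {A, D}), so split on D --> A into {A, D} and {C, D, E, F, G}.
{A, D}: every determinant is a superkey — BCNF.
{C, D, E, F, G}: every determinant is a superkey — BCNF.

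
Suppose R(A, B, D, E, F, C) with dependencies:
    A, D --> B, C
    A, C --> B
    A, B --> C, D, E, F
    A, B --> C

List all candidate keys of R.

{A, B}, {A, C}, {A, D}

No FD produces {A}, so it must be in every candidate key.
Closure of {A, B} is {A, B, C, D, E, F}, the whole schema; {A, B} is a candidate key.
Closure of {A, C} is {A, B, C, D, E, F}, the whole schema; {A, C} is a candidate key.
Closure of {A, D} is {A, B, C, D, E, F}, the whole schema; {A, D} is a candidate key.
These are minimal and exhaustive — every other superkey contains one of them.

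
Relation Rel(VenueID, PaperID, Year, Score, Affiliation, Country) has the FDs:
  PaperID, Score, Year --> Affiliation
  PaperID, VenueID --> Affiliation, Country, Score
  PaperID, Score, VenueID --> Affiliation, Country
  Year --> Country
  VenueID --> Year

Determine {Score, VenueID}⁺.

Start with {Score, VenueID}.
VenueID --> Year applies; add {Year} → now {Score, VenueID, Year}.
Year --> Country applies; add {Country} → now {Country, Score, VenueID, Year}.
No further FD applies.

{Country, Score, VenueID, Year}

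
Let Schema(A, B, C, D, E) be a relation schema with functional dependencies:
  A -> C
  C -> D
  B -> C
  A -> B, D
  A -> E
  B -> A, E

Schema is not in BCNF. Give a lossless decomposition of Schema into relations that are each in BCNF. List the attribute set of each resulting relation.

{A, B, C, E}; {C, D}

Candidate keys of the original relation: {A}, {B}.
Within {A, B, C, D, E}: {C}⁺ ∩ {A, B, C, D, E} = {C, D}, not the whole set, so C -> D violates BCNF; decompose into {C, D} and {A, B, C, E}.
{C, D} has no BCNF violation.
{A, B, C, E} has no BCNF violation.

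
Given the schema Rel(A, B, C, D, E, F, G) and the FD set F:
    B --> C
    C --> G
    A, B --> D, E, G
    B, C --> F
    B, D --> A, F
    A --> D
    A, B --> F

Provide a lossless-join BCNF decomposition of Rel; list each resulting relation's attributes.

{A, B, E}; {A, D}; {B, C, F}; {C, G}

Candidate keys of the original relation: {A, B}, {B, D}.
{A, B, C, D, E, F, G}: {B} determines {B, C, F, G} here but is not a superkey — split on B --> C, F, G, giving {B, C, F, G} and {A, B, D, E}.
{B, C, F, G}: {C} determines {C, G} here but is not a superkey — split on C --> G, giving {C, G} and {B, C, F}.
{C, G} is in BCNF.
{B, C, F} is in BCNF.
{A, B, D, E}: {A} determines {A, D} here but is not a superkey — split on A --> D, giving {A, D} and {A, B, E}.
{A, D} is in BCNF.
{A, B, E} is in BCNF.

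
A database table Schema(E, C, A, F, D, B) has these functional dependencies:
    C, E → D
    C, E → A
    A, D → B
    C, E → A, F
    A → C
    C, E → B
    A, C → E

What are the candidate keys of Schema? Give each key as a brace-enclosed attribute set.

Closure of {A} is {A, B, C, D, E, F}, the whole schema; {A} is a candidate key.
Closure of {C, E} is {A, B, C, D, E, F}, the whole schema; {C, E} is a candidate key.
No proper subset of any of these is a key, and no other minimal superkey exists.

{A}, {C, E}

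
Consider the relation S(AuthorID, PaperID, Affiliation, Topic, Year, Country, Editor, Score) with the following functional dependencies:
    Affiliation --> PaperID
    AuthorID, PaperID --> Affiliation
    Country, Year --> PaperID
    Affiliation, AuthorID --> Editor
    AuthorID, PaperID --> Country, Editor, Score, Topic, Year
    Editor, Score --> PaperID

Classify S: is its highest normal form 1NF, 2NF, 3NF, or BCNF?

3NF

Candidate keys: {Affiliation, AuthorID}, {AuthorID, Country, Year}, {AuthorID, Editor, Score}, {AuthorID, PaperID}. Prime attributes: {Affiliation, AuthorID, Country, Editor, PaperID, Score, Year}.
For Affiliation --> PaperID we have {Affiliation}⁺ = {Affiliation, PaperID}; {Affiliation} is not a superkey, so BCNF fails.
Its right-hand attributes {PaperID} are all prime, as are those of every other non-superkey FD — the relation is in 3NF.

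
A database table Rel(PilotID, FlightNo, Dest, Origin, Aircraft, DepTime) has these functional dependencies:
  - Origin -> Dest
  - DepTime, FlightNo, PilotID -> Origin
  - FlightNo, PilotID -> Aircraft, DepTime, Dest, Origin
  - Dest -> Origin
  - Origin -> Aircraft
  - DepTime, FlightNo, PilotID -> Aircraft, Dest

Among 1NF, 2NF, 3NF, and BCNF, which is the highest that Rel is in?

2NF

Candidate key: {FlightNo, PilotID}. Prime attributes: {FlightNo, PilotID}.
For Origin -> Dest we have {Origin}⁺ = {Aircraft, Dest, Origin}; {Origin} is not a superkey, so BCNF fails.
Origin -> Dest has non-prime {Dest} on the right and a non-superkey on the left, so 3NF fails.
No non-prime attribute depends on a proper subset of any candidate key, so 2NF holds.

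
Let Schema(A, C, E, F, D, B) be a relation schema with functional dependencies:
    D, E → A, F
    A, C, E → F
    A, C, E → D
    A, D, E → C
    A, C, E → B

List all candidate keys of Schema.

{A, C, E}, {D, E}

{E} never appears on the right of any FD, so every key must include it.
Closure of {D, E} is {A, B, C, D, E, F}, the whole schema; {D, E} is a candidate key.
Closure of {A, C, E} is {A, B, C, D, E, F}, the whole schema; {A, C, E} is a candidate key.
These are minimal and exhaustive — every other superkey contains one of them.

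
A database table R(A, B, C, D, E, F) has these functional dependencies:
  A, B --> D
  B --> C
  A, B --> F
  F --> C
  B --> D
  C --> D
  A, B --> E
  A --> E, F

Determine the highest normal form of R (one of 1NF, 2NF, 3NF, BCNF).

1NF

Candidate key: {A, B}. Prime attributes: {A, B}.
B --> C breaks BCNF: {B}⁺ = {B, C, D}, so {B} is not a superkey.
Because {C} is non-prime and the left side of B --> C is not a superkey, the relation is not in 3NF.
Since {A} ⊂ {A, B} and {A}⁺ ⊇ {C, D, E, F} with {C, D, E, F} non-prime, there is a partial dependency; 2NF fails.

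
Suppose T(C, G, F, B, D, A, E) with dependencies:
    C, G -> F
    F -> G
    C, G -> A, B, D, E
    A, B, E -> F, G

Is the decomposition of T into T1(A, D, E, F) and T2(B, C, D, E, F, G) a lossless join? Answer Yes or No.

No

T1 ∩ T2 = {D, E, F}; its closure under F is {D, E, F, G}.
Neither T1 nor T2 is contained in that closure, so the decomposition is lossy.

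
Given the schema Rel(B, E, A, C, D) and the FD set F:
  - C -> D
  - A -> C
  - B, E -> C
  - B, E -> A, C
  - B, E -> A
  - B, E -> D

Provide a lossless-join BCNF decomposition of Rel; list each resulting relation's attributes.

Candidate key of the original relation: {B, E}.
In {A, B, C, D, E}, {C} is not a superkey ({C}⁺ restricted to this set is {C, D}), so split on C -> D into {C, D} and {A, B, C, E}.
{C, D} has no BCNF violation.
In {A, B, C, E}, {A} is not a superkey ({A}⁺ restricted to this set is {A, C}), so split on A -> C into {A, C} and {A, B, E}.
{A, C} has no BCNF violation.
{A, B, E} has no BCNF violation.

{A, B, E}; {A, C}; {C, D}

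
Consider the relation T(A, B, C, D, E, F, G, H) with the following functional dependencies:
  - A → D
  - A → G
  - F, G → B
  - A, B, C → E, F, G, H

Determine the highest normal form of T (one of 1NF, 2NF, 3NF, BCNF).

1NF

Candidate keys: {A, B, C}, {A, C, F}. Prime attributes: {A, B, C, F}.
A → D breaks BCNF: {A}⁺ = {A, D, G}, so {A} is not a superkey.
Because {D} is non-prime and the left side of A → D is not a superkey, the relation is not in 3NF.
The proper key subset {A} of {A, B, C} determines non-prime {D, G}, so the relation is not even in 2NF.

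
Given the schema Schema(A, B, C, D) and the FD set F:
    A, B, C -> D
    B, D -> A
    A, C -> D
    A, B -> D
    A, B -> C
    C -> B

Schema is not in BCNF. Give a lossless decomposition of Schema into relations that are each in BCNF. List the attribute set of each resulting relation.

Candidate keys of the original relation: {A, B}, {A, C}, {B, D}, {C, D}.
Within {A, B, C, D}: {C}⁺ ∩ {A, B, C, D} = {B, C}, not the whole set, so C -> B violates BCNF; decompose into {B, C} and {A, C, D}.
{B, C}: every determinant is a superkey — BCNF.
{A, C, D}: every determinant is a superkey — BCNF.

{A, C, D}; {B, C}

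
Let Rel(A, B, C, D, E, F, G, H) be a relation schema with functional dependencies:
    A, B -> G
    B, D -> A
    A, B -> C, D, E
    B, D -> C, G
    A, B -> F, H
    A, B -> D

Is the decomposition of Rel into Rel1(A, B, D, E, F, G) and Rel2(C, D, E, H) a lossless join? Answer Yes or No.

Common attributes: {D, E}; their closure is {D, E}.
The closure covers neither Rel1 nor Rel2 entirely; the join is not lossless.

No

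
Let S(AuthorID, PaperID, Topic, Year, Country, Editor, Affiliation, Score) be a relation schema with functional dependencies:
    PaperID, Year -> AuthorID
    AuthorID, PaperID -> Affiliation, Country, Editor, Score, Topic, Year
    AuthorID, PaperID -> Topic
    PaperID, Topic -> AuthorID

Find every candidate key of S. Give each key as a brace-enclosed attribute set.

{AuthorID, PaperID}, {PaperID, Topic}, {PaperID, Year}

{PaperID} never appears on the right of any FD, so every key must include it.
{AuthorID, PaperID} is a candidate key since {AuthorID, PaperID}⁺ = {Affiliation, AuthorID, Country, Editor, PaperID, Score, Topic, Year} covers every attribute.
{PaperID, Topic} is a candidate key since {PaperID, Topic}⁺ = {Affiliation, AuthorID, Country, Editor, PaperID, Score, Topic, Year} covers every attribute.
{PaperID, Year} is a candidate key since {PaperID, Year}⁺ = {Affiliation, AuthorID, Country, Editor, PaperID, Score, Topic, Year} covers every attribute.
These are minimal and exhaustive — every other superkey contains one of them.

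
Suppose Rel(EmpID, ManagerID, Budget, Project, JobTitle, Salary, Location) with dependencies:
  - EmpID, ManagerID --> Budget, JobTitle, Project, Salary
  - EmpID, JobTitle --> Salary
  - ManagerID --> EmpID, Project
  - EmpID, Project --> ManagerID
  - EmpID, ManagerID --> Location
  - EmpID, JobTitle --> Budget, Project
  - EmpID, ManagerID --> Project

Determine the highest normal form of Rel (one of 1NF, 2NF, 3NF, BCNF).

Candidate keys: {EmpID, JobTitle}, {EmpID, Project}, {ManagerID}. Prime attributes: {EmpID, JobTitle, ManagerID, Project}.
The left-hand side of every FD is a superkey, so BCNF is satisfied.

BCNF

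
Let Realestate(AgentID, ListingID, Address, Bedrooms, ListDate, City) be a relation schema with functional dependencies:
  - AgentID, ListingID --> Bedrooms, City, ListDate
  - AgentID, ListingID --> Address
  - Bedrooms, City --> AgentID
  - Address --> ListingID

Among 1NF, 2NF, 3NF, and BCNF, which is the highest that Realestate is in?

Candidate keys: {Address, AgentID}, {Address, Bedrooms, City}, {AgentID, ListingID}, {Bedrooms, City, ListingID}. Prime attributes: {Address, AgentID, Bedrooms, City, ListingID}.
Bedrooms, City --> AgentID breaks BCNF: {Bedrooms, City}⁺ = {AgentID, Bedrooms, City}, so {Bedrooms, City} is not a superkey.
Since {AgentID} ⊆ prime attributes and every other non-superkey FD also has a prime right side, the schema is in 3NF.

3NF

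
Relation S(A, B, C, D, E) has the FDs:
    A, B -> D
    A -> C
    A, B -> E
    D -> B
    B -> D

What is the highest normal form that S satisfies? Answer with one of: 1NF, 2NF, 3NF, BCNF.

1NF

Candidate keys: {A, B}, {A, D}. Prime attributes: {A, B, D}.
For A -> C we have {A}⁺ = {A, C}; {A} is not a superkey, so BCNF fails.
A -> C has non-prime {C} on the right and a non-superkey on the left, so 3NF fails.
The proper key subset {A} of {A, B} determines non-prime {C}, so the relation is not even in 2NF.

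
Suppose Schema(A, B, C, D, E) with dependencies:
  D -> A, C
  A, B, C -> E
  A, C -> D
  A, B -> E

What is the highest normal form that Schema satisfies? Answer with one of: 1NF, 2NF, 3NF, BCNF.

Candidate keys: {A, B, C}, {B, D}. Prime attributes: {A, B, C, D}.
D -> A, C breaks BCNF: {D}⁺ = {A, C, D}, so {D} is not a superkey.
Because {E} is non-prime and the left side of A, B -> E is not a superkey, the relation is not in 3NF.
Since {A, B} ⊂ {A, B, C} and {A, B}⁺ ⊇ {E} with {E} non-prime, there is a partial dependency; 2NF fails.

1NF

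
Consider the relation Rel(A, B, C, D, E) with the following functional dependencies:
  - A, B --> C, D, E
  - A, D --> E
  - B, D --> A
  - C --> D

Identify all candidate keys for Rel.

{A, B}, {B, C}, {B, D}

Attributes never on any right-hand side: {B} — every candidate key must contain it.
{A, B}⁺ = {A, B, C, D, E} — all of the relation — so {A, B} is a candidate key.
{B, C}⁺ = {A, B, C, D, E} — all of the relation — so {B, C} is a candidate key.
{B, D}⁺ = {A, B, C, D, E} — all of the relation — so {B, D} is a candidate key.
Any other superkey properly contains one of these, so there are no further candidate keys.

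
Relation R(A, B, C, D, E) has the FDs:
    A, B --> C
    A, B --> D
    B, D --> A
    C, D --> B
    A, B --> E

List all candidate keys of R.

{A, B}, {B, D}, {C, D}

{A, B}⁺ = {A, B, C, D, E} — all of the relation — so {A, B} is a candidate key.
{B, D}⁺ = {A, B, C, D, E} — all of the relation — so {B, D} is a candidate key.
{C, D}⁺ = {A, B, C, D, E} — all of the relation — so {C, D} is a candidate key.
These are minimal and exhaustive — every other superkey contains one of them.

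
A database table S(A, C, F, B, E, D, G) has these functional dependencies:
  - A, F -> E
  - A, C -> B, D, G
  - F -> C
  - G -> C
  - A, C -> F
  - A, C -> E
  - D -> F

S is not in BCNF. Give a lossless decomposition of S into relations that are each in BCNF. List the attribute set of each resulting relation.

{A, B, D, E, G}; {C, F}; {D, F}

Candidate keys of the original relation: {A, C}, {A, D}, {A, F}, {A, G}.
{A, B, C, D, E, F, G}: {F} determines {C, F} here but is not a superkey — split on F -> C, giving {C, F} and {A, B, D, E, F, G}.
{C, F} has no BCNF violation.
{A, B, D, E, F, G}: {D} determines {D, F} here but is not a superkey — split on D -> F, giving {D, F} and {A, B, D, E, G}.
{D, F} has no BCNF violation.
{A, B, D, E, G} has no BCNF violation.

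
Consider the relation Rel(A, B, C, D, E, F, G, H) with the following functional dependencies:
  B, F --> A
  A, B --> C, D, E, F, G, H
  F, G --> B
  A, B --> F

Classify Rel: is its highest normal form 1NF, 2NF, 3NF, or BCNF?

BCNF

Candidate keys: {A, B}, {B, F}, {F, G}. Prime attributes: {A, B, F, G}.
Each dependency's left side is a superkey — BCNF holds.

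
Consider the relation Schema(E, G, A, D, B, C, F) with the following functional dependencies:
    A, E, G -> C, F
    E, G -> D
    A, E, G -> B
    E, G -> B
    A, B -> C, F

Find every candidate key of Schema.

{A, E, G} never appear on the right of any FD, so every key must include all of them.
{A, E, G}⁺ = {A, B, C, D, E, F, G}, which is every attribute, so {A, E, G} is a candidate key.
No smaller or unrelated set reaches every attribute, so there are no other keys.

{A, E, G}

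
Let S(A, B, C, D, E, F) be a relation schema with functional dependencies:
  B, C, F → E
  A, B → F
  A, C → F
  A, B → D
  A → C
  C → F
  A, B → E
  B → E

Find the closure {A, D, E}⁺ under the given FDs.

Start with {A, D, E}.
A → C applies; add {C} → now {A, C, D, E}.
C → F applies; add {F} → now {A, C, D, E, F}.
No further FD applies.

{A, C, D, E, F}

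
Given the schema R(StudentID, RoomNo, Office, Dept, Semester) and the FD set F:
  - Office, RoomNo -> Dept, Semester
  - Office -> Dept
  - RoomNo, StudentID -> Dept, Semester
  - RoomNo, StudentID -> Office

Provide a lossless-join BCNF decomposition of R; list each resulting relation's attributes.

{Dept, Office}; {Office, RoomNo, Semester}; {Office, RoomNo, StudentID}

Candidate key of the original relation: {RoomNo, StudentID}.
{Dept, Office, RoomNo, Semester, StudentID}: {Office, RoomNo} determines {Dept, Office, RoomNo, Semester} here but is not a superkey — split on Office, RoomNo -> Dept, Semester, giving {Dept, Office, RoomNo, Semester} and {Office, RoomNo, StudentID}.
{Dept, Office, RoomNo, Semester}: {Office} determines {Dept, Office} here but is not a superkey — split on Office -> Dept, giving {Dept, Office} and {Office, RoomNo, Semester}.
{Dept, Office} is in BCNF.
{Office, RoomNo, Semester} is in BCNF.
{Office, RoomNo, StudentID} is in BCNF.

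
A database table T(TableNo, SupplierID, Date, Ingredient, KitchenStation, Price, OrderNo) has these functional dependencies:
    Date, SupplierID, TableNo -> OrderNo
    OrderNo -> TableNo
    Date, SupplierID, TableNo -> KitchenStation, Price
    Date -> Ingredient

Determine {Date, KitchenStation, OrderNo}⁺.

Start with {Date, KitchenStation, OrderNo}.
OrderNo -> TableNo applies; add {TableNo} → now {Date, KitchenStation, OrderNo, TableNo}.
Date -> Ingredient applies; add {Ingredient} → now {Date, Ingredient, KitchenStation, OrderNo, TableNo}.
No further FD applies.

{Date, Ingredient, KitchenStation, OrderNo, TableNo}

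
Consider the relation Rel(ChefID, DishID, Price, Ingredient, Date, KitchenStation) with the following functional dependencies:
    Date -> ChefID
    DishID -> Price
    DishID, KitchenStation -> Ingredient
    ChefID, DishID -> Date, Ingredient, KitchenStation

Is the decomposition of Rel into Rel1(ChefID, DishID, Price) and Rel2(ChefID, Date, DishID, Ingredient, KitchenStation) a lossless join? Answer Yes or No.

Common attributes: {ChefID, DishID}; their closure is {ChefID, Date, DishID, Ingredient, KitchenStation, Price}.
Since Rel1 ⊆ {ChefID, Date, DishID, Ingredient, KitchenStation, Price}, the intersection is a superkey of Rel1; the decomposition is lossless.

Yes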